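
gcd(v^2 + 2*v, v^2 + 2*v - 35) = 1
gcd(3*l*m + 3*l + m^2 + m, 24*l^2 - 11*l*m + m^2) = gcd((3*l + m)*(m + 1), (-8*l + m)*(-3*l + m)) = 1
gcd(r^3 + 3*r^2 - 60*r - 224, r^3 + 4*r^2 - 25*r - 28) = r + 7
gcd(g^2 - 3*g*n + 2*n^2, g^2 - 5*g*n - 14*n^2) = 1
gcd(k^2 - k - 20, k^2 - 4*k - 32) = k + 4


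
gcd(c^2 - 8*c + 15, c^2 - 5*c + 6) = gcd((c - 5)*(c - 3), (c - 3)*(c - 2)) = c - 3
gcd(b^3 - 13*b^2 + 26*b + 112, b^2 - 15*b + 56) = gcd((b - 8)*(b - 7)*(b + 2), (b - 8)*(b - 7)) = b^2 - 15*b + 56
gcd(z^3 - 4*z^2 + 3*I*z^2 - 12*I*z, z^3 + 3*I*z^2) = z^2 + 3*I*z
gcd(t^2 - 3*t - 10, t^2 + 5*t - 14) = 1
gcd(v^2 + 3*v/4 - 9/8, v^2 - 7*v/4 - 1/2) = 1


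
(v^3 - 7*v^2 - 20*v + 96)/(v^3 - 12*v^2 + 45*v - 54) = (v^2 - 4*v - 32)/(v^2 - 9*v + 18)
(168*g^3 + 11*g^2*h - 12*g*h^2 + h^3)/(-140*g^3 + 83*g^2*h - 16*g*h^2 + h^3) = (-24*g^2 - 5*g*h + h^2)/(20*g^2 - 9*g*h + h^2)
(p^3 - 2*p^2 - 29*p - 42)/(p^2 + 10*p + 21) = (p^2 - 5*p - 14)/(p + 7)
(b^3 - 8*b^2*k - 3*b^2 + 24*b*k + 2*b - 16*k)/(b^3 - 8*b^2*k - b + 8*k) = (b - 2)/(b + 1)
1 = 1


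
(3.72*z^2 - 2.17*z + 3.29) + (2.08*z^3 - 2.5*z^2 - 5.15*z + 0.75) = 2.08*z^3 + 1.22*z^2 - 7.32*z + 4.04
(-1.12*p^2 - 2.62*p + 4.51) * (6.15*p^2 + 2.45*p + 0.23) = -6.888*p^4 - 18.857*p^3 + 21.0599*p^2 + 10.4469*p + 1.0373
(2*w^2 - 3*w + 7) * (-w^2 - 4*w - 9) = -2*w^4 - 5*w^3 - 13*w^2 - w - 63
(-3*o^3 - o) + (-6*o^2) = -3*o^3 - 6*o^2 - o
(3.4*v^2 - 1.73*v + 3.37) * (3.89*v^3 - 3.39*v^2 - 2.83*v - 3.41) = 13.226*v^5 - 18.2557*v^4 + 9.352*v^3 - 18.1224*v^2 - 3.6378*v - 11.4917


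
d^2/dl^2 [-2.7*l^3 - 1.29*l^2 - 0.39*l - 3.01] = -16.2*l - 2.58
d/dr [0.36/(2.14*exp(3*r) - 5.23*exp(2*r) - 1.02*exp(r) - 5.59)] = (-2.3112*exp(2*r) + 3.7656*exp(r) + 0.3672)*exp(r)/(-2.14*exp(3*r) + 5.23*exp(2*r) + 1.02*exp(r) + 5.59)^2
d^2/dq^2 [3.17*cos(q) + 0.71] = -3.17*cos(q)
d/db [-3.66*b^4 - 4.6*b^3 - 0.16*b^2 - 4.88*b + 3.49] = -14.64*b^3 - 13.8*b^2 - 0.32*b - 4.88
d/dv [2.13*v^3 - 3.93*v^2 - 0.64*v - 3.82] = 6.39*v^2 - 7.86*v - 0.64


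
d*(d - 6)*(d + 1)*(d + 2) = d^4 - 3*d^3 - 16*d^2 - 12*d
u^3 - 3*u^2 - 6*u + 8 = (u - 4)*(u - 1)*(u + 2)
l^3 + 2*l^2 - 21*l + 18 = (l - 3)*(l - 1)*(l + 6)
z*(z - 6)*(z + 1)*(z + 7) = z^4 + 2*z^3 - 41*z^2 - 42*z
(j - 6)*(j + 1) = j^2 - 5*j - 6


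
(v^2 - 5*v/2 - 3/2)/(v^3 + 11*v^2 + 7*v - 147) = (v + 1/2)/(v^2 + 14*v + 49)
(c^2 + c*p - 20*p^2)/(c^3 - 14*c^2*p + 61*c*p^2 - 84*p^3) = (c + 5*p)/(c^2 - 10*c*p + 21*p^2)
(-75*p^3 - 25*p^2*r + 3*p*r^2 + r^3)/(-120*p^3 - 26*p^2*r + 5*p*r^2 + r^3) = (15*p^2 + 8*p*r + r^2)/(24*p^2 + 10*p*r + r^2)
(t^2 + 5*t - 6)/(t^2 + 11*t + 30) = (t - 1)/(t + 5)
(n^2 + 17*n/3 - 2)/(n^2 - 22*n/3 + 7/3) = (n + 6)/(n - 7)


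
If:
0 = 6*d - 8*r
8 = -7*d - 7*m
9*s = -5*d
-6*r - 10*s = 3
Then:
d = 54/19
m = -530/133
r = 81/38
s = -30/19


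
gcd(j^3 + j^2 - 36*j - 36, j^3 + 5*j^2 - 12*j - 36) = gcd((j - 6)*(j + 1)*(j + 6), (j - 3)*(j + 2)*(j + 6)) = j + 6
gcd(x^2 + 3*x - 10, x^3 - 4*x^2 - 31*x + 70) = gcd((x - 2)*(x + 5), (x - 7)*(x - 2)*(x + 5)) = x^2 + 3*x - 10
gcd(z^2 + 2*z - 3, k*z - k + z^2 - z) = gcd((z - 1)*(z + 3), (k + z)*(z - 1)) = z - 1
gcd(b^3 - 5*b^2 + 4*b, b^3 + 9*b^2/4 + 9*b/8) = b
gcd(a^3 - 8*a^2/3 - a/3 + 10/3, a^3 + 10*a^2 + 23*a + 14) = a + 1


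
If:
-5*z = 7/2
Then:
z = -7/10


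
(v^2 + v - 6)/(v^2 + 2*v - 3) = (v - 2)/(v - 1)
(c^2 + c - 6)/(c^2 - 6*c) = (c^2 + c - 6)/(c*(c - 6))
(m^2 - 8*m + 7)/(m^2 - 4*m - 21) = (m - 1)/(m + 3)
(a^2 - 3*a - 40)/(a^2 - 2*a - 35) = (a - 8)/(a - 7)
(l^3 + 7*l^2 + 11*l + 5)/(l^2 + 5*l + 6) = (l^3 + 7*l^2 + 11*l + 5)/(l^2 + 5*l + 6)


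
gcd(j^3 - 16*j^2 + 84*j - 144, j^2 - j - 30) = j - 6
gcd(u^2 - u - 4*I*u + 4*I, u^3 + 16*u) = u - 4*I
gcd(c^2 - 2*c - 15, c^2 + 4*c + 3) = c + 3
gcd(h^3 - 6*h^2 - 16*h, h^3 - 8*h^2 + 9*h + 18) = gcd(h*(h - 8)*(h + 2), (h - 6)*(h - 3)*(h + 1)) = 1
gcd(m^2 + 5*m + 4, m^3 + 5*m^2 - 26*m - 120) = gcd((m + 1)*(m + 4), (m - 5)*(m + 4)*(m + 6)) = m + 4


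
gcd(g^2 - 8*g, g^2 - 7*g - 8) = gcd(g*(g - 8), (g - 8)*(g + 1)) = g - 8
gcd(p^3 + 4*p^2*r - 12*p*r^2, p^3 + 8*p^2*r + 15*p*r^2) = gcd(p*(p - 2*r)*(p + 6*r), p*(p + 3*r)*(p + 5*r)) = p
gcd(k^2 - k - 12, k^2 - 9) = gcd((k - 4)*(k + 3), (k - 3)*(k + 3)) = k + 3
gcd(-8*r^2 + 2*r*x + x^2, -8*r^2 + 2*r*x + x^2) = -8*r^2 + 2*r*x + x^2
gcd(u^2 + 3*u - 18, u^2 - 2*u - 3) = u - 3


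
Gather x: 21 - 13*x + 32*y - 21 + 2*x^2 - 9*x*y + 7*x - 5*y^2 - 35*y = 2*x^2 + x*(-9*y - 6) - 5*y^2 - 3*y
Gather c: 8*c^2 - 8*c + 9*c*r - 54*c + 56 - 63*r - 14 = 8*c^2 + c*(9*r - 62) - 63*r + 42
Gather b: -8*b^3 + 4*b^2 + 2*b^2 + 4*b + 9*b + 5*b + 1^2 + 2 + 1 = -8*b^3 + 6*b^2 + 18*b + 4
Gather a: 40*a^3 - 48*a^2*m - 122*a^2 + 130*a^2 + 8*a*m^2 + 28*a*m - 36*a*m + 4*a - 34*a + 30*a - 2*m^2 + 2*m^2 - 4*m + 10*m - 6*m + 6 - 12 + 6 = 40*a^3 + a^2*(8 - 48*m) + a*(8*m^2 - 8*m)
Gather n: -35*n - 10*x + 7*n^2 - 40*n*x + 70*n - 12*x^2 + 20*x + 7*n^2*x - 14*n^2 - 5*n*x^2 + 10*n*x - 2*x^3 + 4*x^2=n^2*(7*x - 7) + n*(-5*x^2 - 30*x + 35) - 2*x^3 - 8*x^2 + 10*x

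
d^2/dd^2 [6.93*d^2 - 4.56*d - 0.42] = 13.8600000000000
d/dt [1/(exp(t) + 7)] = -exp(t)/(exp(t) + 7)^2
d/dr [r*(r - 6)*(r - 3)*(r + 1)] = 4*r^3 - 24*r^2 + 18*r + 18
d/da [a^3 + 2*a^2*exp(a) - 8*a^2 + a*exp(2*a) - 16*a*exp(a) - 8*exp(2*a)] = 2*a^2*exp(a) + 3*a^2 + 2*a*exp(2*a) - 12*a*exp(a) - 16*a - 15*exp(2*a) - 16*exp(a)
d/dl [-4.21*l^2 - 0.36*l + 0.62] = -8.42*l - 0.36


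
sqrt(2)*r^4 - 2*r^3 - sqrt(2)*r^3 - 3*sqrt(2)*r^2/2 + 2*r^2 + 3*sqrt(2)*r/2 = r*(r - 1)*(r - 3*sqrt(2)/2)*(sqrt(2)*r + 1)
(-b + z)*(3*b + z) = -3*b^2 + 2*b*z + z^2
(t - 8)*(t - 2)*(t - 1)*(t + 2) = t^4 - 9*t^3 + 4*t^2 + 36*t - 32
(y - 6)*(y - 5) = y^2 - 11*y + 30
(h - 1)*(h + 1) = h^2 - 1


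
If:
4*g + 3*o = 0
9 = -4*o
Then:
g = 27/16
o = -9/4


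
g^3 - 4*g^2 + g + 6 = (g - 3)*(g - 2)*(g + 1)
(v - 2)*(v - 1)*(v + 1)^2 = v^4 - v^3 - 3*v^2 + v + 2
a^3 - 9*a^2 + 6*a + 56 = (a - 7)*(a - 4)*(a + 2)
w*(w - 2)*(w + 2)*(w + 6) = w^4 + 6*w^3 - 4*w^2 - 24*w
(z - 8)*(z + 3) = z^2 - 5*z - 24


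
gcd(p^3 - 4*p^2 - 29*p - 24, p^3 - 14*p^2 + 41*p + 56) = p^2 - 7*p - 8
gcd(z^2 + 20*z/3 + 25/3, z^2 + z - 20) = z + 5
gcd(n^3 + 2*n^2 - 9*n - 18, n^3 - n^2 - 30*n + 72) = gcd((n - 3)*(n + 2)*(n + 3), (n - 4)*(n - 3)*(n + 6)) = n - 3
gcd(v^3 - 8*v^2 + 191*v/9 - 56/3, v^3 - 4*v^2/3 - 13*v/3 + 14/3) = v - 7/3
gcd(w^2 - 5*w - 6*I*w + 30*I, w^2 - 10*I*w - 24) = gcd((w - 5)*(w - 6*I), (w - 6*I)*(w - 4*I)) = w - 6*I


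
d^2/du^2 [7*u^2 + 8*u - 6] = 14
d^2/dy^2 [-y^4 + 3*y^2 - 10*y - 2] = 6 - 12*y^2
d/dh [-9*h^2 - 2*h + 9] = -18*h - 2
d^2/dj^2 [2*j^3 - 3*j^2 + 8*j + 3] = 12*j - 6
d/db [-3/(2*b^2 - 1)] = 12*b/(2*b^2 - 1)^2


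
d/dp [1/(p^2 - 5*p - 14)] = (5 - 2*p)/(-p^2 + 5*p + 14)^2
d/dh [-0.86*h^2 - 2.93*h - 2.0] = -1.72*h - 2.93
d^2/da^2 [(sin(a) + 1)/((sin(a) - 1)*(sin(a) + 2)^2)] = -(4*sin(a)^4 + 6*sin(a)^3 + 18*sin(a)^2 + 20*sin(a) + 6)/((sin(a) - 1)^2*(sin(a) + 2)^4)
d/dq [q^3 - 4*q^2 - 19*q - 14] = 3*q^2 - 8*q - 19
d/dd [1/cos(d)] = sin(d)/cos(d)^2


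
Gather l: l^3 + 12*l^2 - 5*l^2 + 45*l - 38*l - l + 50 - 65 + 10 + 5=l^3 + 7*l^2 + 6*l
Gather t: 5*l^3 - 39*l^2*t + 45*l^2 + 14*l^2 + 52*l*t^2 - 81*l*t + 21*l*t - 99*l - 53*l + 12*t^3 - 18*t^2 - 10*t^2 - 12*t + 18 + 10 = 5*l^3 + 59*l^2 - 152*l + 12*t^3 + t^2*(52*l - 28) + t*(-39*l^2 - 60*l - 12) + 28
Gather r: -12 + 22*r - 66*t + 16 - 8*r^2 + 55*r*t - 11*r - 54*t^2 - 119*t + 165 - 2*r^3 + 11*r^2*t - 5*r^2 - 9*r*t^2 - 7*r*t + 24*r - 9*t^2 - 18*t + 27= -2*r^3 + r^2*(11*t - 13) + r*(-9*t^2 + 48*t + 35) - 63*t^2 - 203*t + 196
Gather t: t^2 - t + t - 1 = t^2 - 1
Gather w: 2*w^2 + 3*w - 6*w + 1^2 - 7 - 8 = 2*w^2 - 3*w - 14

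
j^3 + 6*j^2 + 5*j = j*(j + 1)*(j + 5)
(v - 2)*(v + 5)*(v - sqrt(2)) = v^3 - sqrt(2)*v^2 + 3*v^2 - 10*v - 3*sqrt(2)*v + 10*sqrt(2)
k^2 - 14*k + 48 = (k - 8)*(k - 6)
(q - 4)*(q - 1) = q^2 - 5*q + 4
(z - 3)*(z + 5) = z^2 + 2*z - 15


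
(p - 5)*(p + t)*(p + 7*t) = p^3 + 8*p^2*t - 5*p^2 + 7*p*t^2 - 40*p*t - 35*t^2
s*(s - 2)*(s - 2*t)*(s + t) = s^4 - s^3*t - 2*s^3 - 2*s^2*t^2 + 2*s^2*t + 4*s*t^2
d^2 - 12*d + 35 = (d - 7)*(d - 5)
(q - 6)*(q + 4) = q^2 - 2*q - 24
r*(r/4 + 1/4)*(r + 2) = r^3/4 + 3*r^2/4 + r/2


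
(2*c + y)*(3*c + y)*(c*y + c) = 6*c^3*y + 6*c^3 + 5*c^2*y^2 + 5*c^2*y + c*y^3 + c*y^2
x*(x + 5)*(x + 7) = x^3 + 12*x^2 + 35*x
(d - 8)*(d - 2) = d^2 - 10*d + 16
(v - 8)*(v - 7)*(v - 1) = v^3 - 16*v^2 + 71*v - 56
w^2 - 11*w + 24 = (w - 8)*(w - 3)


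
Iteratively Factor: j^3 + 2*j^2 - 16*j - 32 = (j + 2)*(j^2 - 16) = (j + 2)*(j + 4)*(j - 4)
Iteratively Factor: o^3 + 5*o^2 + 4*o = (o + 4)*(o^2 + o) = o*(o + 4)*(o + 1)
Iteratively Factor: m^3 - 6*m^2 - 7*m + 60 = (m + 3)*(m^2 - 9*m + 20) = (m - 5)*(m + 3)*(m - 4)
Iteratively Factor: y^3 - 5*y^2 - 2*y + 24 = (y - 4)*(y^2 - y - 6) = (y - 4)*(y + 2)*(y - 3)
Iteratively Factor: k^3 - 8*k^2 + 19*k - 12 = (k - 4)*(k^2 - 4*k + 3) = (k - 4)*(k - 1)*(k - 3)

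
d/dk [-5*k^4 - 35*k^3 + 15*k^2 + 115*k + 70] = -20*k^3 - 105*k^2 + 30*k + 115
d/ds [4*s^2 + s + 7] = 8*s + 1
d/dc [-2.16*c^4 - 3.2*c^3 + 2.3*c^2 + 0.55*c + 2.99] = -8.64*c^3 - 9.6*c^2 + 4.6*c + 0.55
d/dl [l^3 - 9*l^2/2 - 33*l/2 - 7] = 3*l^2 - 9*l - 33/2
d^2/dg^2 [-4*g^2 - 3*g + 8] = -8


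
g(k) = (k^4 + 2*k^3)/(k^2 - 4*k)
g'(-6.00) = -6.96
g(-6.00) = 14.40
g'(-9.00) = -12.57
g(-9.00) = 43.62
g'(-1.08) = 0.12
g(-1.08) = -0.21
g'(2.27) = -21.54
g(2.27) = -12.72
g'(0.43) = -0.67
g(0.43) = -0.13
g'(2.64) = -40.62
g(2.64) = -23.78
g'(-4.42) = -4.19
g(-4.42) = 5.61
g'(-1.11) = 0.10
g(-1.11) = -0.21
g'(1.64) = -7.96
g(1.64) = -4.15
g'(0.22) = -0.28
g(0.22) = -0.03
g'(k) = (4 - 2*k)*(k^4 + 2*k^3)/(k^2 - 4*k)^2 + (4*k^3 + 6*k^2)/(k^2 - 4*k) = 2*k*(k^2 - 5*k - 8)/(k^2 - 8*k + 16)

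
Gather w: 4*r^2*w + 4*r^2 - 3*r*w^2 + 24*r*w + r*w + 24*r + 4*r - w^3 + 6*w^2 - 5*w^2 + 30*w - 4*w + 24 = 4*r^2 + 28*r - w^3 + w^2*(1 - 3*r) + w*(4*r^2 + 25*r + 26) + 24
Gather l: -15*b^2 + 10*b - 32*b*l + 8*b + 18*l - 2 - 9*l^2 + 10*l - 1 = -15*b^2 + 18*b - 9*l^2 + l*(28 - 32*b) - 3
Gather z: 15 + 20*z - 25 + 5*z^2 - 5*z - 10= 5*z^2 + 15*z - 20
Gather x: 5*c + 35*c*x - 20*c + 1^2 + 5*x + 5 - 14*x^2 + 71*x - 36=-15*c - 14*x^2 + x*(35*c + 76) - 30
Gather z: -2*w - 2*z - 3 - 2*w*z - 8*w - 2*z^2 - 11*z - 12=-10*w - 2*z^2 + z*(-2*w - 13) - 15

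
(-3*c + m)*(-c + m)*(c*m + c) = 3*c^3*m + 3*c^3 - 4*c^2*m^2 - 4*c^2*m + c*m^3 + c*m^2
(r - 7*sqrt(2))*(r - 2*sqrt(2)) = r^2 - 9*sqrt(2)*r + 28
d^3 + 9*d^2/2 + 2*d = d*(d + 1/2)*(d + 4)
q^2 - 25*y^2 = (q - 5*y)*(q + 5*y)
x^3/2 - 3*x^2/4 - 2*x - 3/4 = (x/2 + 1/2)*(x - 3)*(x + 1/2)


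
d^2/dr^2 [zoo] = 0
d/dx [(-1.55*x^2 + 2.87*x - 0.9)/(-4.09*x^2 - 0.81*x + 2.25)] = (12.9938*x^2 - 14.337*x + 5.7285)/(16.7281*x^4 + 6.6258*x^3 - 17.7489*x^2 - 3.645*x + 5.0625)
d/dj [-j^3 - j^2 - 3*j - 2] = -3*j^2 - 2*j - 3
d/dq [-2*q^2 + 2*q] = 2 - 4*q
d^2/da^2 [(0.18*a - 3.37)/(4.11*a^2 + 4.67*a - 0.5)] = ((26.0202 - 4.4388*a)*(4.11*a^2 + 4.67*a - 0.5) + (0.18*a - 3.37)*(8.22*a + 4.67)*(16.44*a + 9.34))/(4.11*a^2 + 4.67*a - 0.5)^3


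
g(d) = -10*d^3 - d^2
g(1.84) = -65.68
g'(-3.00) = -264.00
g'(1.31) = -54.10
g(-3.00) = 261.00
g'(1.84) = -105.25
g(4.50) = -931.50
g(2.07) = -92.98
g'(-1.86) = -100.07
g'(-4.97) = -731.09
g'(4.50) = -616.50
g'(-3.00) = -264.00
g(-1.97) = 72.57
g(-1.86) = 60.89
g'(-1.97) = -112.49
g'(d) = -30*d^2 - 2*d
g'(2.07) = -132.69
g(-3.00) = 261.00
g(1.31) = -24.20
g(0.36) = -0.60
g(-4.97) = 1202.93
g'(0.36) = -4.61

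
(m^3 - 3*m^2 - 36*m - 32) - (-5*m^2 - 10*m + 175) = m^3 + 2*m^2 - 26*m - 207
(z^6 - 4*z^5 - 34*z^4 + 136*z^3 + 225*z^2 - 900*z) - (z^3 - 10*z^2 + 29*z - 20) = z^6 - 4*z^5 - 34*z^4 + 135*z^3 + 235*z^2 - 929*z + 20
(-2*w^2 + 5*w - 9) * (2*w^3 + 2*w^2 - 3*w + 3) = -4*w^5 + 6*w^4 - 2*w^3 - 39*w^2 + 42*w - 27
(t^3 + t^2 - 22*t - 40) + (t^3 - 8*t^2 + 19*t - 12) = 2*t^3 - 7*t^2 - 3*t - 52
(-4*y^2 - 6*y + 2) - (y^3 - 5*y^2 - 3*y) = -y^3 + y^2 - 3*y + 2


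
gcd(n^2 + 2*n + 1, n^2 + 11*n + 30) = 1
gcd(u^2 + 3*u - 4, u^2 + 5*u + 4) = u + 4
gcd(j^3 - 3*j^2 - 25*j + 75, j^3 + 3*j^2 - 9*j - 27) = j - 3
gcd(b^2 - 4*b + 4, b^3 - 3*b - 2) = b - 2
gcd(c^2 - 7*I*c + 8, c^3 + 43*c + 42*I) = c + I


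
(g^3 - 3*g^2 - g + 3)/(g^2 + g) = g - 4 + 3/g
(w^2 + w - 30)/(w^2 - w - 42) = (w - 5)/(w - 7)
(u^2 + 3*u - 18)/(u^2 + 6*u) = (u - 3)/u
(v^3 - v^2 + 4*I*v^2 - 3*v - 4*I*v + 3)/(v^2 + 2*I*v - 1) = (v^2 + v*(-1 + 3*I) - 3*I)/(v + I)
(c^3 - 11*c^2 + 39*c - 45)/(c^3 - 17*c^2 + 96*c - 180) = (c^2 - 6*c + 9)/(c^2 - 12*c + 36)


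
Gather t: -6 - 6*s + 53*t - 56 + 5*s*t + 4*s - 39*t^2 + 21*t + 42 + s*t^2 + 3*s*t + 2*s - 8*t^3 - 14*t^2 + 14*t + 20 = -8*t^3 + t^2*(s - 53) + t*(8*s + 88)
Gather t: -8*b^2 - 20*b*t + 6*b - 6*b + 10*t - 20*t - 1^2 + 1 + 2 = -8*b^2 + t*(-20*b - 10) + 2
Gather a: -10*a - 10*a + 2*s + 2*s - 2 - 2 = -20*a + 4*s - 4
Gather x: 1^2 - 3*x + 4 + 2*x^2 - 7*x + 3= 2*x^2 - 10*x + 8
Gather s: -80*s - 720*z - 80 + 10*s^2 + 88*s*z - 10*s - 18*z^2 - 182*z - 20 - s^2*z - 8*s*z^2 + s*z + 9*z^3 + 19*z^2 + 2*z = s^2*(10 - z) + s*(-8*z^2 + 89*z - 90) + 9*z^3 + z^2 - 900*z - 100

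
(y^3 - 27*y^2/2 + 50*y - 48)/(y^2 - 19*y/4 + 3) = 2*(2*y^2 - 19*y + 24)/(4*y - 3)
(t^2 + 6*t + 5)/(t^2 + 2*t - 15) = (t + 1)/(t - 3)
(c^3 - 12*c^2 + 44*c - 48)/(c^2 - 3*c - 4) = (c^2 - 8*c + 12)/(c + 1)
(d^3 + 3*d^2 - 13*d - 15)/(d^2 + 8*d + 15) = (d^2 - 2*d - 3)/(d + 3)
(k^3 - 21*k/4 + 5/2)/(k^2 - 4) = (k^2 + 2*k - 5/4)/(k + 2)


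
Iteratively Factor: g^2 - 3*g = (g)*(g - 3)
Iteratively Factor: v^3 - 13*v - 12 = (v + 3)*(v^2 - 3*v - 4) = (v + 1)*(v + 3)*(v - 4)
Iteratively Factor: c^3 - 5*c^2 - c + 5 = (c - 5)*(c^2 - 1) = (c - 5)*(c - 1)*(c + 1)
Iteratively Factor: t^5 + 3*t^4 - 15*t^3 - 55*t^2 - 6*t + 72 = (t + 3)*(t^4 - 15*t^2 - 10*t + 24) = (t + 3)^2*(t^3 - 3*t^2 - 6*t + 8) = (t - 4)*(t + 3)^2*(t^2 + t - 2) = (t - 4)*(t - 1)*(t + 3)^2*(t + 2)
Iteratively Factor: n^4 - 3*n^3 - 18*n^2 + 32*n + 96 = (n - 4)*(n^3 + n^2 - 14*n - 24) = (n - 4)^2*(n^2 + 5*n + 6) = (n - 4)^2*(n + 3)*(n + 2)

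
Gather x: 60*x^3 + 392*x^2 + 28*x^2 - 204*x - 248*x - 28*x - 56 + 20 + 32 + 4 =60*x^3 + 420*x^2 - 480*x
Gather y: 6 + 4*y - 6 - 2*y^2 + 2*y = -2*y^2 + 6*y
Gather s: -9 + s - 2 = s - 11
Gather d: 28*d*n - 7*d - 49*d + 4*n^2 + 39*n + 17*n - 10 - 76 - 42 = d*(28*n - 56) + 4*n^2 + 56*n - 128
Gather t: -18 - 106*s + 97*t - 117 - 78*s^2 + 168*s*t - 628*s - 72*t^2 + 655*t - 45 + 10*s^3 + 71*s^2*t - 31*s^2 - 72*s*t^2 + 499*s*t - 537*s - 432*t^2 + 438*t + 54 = 10*s^3 - 109*s^2 - 1271*s + t^2*(-72*s - 504) + t*(71*s^2 + 667*s + 1190) - 126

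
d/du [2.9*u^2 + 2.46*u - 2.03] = 5.8*u + 2.46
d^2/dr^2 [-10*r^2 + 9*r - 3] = -20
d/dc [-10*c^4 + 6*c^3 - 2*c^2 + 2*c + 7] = -40*c^3 + 18*c^2 - 4*c + 2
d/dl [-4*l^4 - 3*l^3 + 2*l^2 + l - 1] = -16*l^3 - 9*l^2 + 4*l + 1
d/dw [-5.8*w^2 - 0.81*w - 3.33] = -11.6*w - 0.81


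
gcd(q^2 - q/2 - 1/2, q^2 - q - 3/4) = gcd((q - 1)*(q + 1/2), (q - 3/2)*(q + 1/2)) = q + 1/2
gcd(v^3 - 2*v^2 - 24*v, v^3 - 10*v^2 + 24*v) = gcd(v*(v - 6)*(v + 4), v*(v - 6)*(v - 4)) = v^2 - 6*v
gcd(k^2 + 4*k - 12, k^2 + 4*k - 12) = k^2 + 4*k - 12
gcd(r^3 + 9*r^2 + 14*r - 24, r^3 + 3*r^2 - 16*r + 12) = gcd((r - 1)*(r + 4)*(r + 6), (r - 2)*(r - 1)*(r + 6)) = r^2 + 5*r - 6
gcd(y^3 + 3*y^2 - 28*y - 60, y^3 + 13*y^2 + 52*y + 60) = y^2 + 8*y + 12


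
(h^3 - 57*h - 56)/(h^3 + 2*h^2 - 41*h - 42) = (h - 8)/(h - 6)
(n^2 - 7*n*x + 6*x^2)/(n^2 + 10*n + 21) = (n^2 - 7*n*x + 6*x^2)/(n^2 + 10*n + 21)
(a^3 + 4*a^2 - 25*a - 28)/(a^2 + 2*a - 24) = (a^2 + 8*a + 7)/(a + 6)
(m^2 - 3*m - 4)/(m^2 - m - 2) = (m - 4)/(m - 2)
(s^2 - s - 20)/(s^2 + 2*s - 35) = (s + 4)/(s + 7)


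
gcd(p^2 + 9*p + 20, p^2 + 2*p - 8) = p + 4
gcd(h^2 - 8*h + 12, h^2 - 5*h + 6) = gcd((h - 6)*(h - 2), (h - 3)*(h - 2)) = h - 2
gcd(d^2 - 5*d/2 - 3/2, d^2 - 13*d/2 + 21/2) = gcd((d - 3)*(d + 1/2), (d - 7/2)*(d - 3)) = d - 3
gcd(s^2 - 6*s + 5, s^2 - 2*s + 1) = s - 1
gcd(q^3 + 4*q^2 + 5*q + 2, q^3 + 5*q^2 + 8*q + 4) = q^2 + 3*q + 2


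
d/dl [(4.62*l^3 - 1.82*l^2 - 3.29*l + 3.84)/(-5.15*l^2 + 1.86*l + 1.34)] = (-23.793*l^4 + 17.1864*l^3 - 1.7563*l^2 + 34.6744*l - 11.551)/(26.5225*l^4 - 19.158*l^3 - 10.3424*l^2 + 4.9848*l + 1.7956)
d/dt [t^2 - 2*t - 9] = 2*t - 2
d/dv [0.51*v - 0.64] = 0.510000000000000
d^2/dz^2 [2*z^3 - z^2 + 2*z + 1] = 12*z - 2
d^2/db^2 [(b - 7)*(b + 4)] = 2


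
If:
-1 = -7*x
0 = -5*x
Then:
No Solution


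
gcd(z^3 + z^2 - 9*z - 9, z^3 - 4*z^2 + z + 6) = z^2 - 2*z - 3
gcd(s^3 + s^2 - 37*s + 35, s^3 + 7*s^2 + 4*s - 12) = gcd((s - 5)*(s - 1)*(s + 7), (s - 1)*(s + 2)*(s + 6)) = s - 1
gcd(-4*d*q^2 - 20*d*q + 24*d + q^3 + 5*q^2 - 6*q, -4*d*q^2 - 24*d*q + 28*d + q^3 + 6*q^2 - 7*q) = -4*d*q + 4*d + q^2 - q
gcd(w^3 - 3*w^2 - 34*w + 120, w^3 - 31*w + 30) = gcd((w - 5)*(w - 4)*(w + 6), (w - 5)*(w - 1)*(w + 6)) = w^2 + w - 30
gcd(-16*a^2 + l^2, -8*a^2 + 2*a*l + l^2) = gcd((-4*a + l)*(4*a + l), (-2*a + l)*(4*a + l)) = 4*a + l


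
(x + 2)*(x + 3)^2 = x^3 + 8*x^2 + 21*x + 18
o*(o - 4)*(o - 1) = o^3 - 5*o^2 + 4*o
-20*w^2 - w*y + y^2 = (-5*w + y)*(4*w + y)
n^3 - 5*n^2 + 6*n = n*(n - 3)*(n - 2)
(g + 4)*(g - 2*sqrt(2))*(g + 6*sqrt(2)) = g^3 + 4*g^2 + 4*sqrt(2)*g^2 - 24*g + 16*sqrt(2)*g - 96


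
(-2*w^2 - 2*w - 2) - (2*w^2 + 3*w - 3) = -4*w^2 - 5*w + 1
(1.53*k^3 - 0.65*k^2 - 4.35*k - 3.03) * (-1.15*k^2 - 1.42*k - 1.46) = -1.7595*k^5 - 1.4251*k^4 + 3.6917*k^3 + 10.6105*k^2 + 10.6536*k + 4.4238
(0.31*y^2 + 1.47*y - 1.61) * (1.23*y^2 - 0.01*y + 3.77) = 0.3813*y^4 + 1.805*y^3 - 0.8263*y^2 + 5.558*y - 6.0697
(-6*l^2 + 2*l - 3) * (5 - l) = 6*l^3 - 32*l^2 + 13*l - 15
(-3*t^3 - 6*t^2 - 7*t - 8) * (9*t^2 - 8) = -27*t^5 - 54*t^4 - 39*t^3 - 24*t^2 + 56*t + 64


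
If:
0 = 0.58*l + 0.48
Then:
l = -0.83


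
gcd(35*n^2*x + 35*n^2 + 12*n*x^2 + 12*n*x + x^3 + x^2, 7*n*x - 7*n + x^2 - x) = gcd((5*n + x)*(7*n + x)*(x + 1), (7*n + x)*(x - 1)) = 7*n + x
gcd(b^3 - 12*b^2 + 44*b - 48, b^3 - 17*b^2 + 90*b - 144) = b - 6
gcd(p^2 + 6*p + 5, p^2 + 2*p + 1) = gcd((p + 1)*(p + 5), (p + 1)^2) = p + 1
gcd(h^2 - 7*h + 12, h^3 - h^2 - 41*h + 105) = h - 3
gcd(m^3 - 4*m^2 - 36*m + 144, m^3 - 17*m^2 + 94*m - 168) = m^2 - 10*m + 24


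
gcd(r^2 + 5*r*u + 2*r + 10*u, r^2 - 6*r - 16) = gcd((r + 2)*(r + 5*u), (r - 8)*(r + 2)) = r + 2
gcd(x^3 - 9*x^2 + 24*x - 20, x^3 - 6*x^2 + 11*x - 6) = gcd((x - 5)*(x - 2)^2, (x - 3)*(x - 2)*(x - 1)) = x - 2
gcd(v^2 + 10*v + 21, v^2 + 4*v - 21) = v + 7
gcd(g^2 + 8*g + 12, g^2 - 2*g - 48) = g + 6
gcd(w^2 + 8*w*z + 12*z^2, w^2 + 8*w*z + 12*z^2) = w^2 + 8*w*z + 12*z^2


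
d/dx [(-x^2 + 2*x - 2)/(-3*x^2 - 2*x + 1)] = 2*(4*x^2 - 7*x - 1)/(9*x^4 + 12*x^3 - 2*x^2 - 4*x + 1)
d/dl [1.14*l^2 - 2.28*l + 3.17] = 2.28*l - 2.28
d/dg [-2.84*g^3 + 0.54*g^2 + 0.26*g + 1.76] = -8.52*g^2 + 1.08*g + 0.26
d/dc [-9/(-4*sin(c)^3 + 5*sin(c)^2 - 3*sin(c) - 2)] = 9*(-12*sin(c)^2 + 10*sin(c) - 3)*cos(c)/(4*sin(c)^3 - 5*sin(c)^2 + 3*sin(c) + 2)^2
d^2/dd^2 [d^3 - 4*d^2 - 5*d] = 6*d - 8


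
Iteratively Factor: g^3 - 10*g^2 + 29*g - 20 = (g - 1)*(g^2 - 9*g + 20) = (g - 4)*(g - 1)*(g - 5)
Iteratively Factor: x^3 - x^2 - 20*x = (x + 4)*(x^2 - 5*x) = (x - 5)*(x + 4)*(x)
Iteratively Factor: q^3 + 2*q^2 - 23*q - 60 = (q - 5)*(q^2 + 7*q + 12) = (q - 5)*(q + 4)*(q + 3)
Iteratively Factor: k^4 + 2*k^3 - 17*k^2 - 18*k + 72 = (k - 2)*(k^3 + 4*k^2 - 9*k - 36) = (k - 2)*(k + 4)*(k^2 - 9) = (k - 3)*(k - 2)*(k + 4)*(k + 3)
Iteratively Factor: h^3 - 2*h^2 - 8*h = (h + 2)*(h^2 - 4*h) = (h - 4)*(h + 2)*(h)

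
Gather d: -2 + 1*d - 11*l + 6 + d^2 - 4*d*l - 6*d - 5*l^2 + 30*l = d^2 + d*(-4*l - 5) - 5*l^2 + 19*l + 4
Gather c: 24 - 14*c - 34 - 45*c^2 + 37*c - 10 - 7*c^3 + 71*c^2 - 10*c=-7*c^3 + 26*c^2 + 13*c - 20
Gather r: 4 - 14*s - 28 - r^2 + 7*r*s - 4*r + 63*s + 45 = -r^2 + r*(7*s - 4) + 49*s + 21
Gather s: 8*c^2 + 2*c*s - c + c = 8*c^2 + 2*c*s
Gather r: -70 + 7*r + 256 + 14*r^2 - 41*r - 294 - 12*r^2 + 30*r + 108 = 2*r^2 - 4*r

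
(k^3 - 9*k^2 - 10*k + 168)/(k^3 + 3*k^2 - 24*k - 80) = (k^2 - 13*k + 42)/(k^2 - k - 20)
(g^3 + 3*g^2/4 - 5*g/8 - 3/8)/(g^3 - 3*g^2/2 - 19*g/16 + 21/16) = 2*(2*g + 1)/(4*g - 7)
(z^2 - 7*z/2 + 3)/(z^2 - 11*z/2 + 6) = (z - 2)/(z - 4)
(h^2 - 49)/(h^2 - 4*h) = (h^2 - 49)/(h*(h - 4))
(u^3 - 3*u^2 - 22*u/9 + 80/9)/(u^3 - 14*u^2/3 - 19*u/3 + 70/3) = (9*u^2 - 9*u - 40)/(3*(3*u^2 - 8*u - 35))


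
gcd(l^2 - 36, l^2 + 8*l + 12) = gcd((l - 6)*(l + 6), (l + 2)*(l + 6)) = l + 6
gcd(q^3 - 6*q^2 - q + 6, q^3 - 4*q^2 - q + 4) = q^2 - 1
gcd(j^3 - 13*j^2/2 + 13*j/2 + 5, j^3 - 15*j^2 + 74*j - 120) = j - 5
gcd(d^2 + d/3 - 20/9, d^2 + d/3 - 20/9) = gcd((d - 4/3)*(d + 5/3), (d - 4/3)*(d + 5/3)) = d^2 + d/3 - 20/9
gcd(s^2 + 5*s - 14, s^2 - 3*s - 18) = 1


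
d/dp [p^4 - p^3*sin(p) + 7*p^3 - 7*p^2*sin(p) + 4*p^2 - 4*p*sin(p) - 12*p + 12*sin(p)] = -p^3*cos(p) + 4*p^3 - 3*p^2*sin(p) - 7*p^2*cos(p) + 21*p^2 - 14*p*sin(p) - 4*p*cos(p) + 8*p - 4*sin(p) + 12*cos(p) - 12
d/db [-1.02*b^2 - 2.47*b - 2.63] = -2.04*b - 2.47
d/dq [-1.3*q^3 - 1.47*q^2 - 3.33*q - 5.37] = -3.9*q^2 - 2.94*q - 3.33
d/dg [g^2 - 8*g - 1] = 2*g - 8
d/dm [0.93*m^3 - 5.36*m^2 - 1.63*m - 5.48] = 2.79*m^2 - 10.72*m - 1.63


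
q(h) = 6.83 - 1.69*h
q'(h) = -1.69000000000000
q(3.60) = 0.75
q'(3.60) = -1.69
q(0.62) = 5.78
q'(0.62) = -1.69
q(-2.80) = 11.56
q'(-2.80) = -1.69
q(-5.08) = 15.42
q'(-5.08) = -1.69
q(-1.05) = 8.60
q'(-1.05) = -1.69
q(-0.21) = 7.18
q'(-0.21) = -1.69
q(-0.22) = 7.20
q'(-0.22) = -1.69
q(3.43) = 1.03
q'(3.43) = -1.69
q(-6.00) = 16.97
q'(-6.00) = -1.69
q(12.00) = -13.45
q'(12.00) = -1.69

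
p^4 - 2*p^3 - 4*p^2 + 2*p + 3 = (p - 3)*(p - 1)*(p + 1)^2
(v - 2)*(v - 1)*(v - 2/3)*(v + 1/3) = v^4 - 10*v^3/3 + 25*v^2/9 - 4/9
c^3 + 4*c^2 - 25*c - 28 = (c - 4)*(c + 1)*(c + 7)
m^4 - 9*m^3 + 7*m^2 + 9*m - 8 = (m - 8)*(m - 1)^2*(m + 1)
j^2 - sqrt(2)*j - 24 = (j - 4*sqrt(2))*(j + 3*sqrt(2))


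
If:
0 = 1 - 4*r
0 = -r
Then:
No Solution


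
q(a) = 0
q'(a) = 0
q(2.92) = 0.00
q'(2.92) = 0.00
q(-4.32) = 0.00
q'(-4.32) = 0.00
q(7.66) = 0.00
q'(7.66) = 0.00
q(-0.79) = 0.00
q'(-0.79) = 0.00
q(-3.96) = 0.00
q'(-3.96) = 0.00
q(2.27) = 0.00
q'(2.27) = 0.00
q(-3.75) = 0.00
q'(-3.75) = 0.00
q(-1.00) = 0.00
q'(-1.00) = 0.00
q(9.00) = 0.00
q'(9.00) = 0.00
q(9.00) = 0.00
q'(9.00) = 0.00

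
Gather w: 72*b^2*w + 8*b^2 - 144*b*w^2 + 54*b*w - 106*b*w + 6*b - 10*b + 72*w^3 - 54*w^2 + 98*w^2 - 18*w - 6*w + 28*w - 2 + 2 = 8*b^2 - 4*b + 72*w^3 + w^2*(44 - 144*b) + w*(72*b^2 - 52*b + 4)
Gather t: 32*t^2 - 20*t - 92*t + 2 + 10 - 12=32*t^2 - 112*t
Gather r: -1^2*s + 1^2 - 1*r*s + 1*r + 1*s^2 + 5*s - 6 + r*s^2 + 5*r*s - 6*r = r*(s^2 + 4*s - 5) + s^2 + 4*s - 5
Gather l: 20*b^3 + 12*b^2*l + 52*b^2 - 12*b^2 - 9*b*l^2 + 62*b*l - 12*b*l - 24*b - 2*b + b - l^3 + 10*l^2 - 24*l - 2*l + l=20*b^3 + 40*b^2 - 25*b - l^3 + l^2*(10 - 9*b) + l*(12*b^2 + 50*b - 25)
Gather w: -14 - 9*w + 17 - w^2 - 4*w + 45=-w^2 - 13*w + 48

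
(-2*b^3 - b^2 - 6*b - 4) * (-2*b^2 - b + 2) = 4*b^5 + 4*b^4 + 9*b^3 + 12*b^2 - 8*b - 8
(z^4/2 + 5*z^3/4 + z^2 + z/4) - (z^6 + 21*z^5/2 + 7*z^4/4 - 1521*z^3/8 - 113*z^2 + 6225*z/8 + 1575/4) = -z^6 - 21*z^5/2 - 5*z^4/4 + 1531*z^3/8 + 114*z^2 - 6223*z/8 - 1575/4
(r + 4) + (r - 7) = 2*r - 3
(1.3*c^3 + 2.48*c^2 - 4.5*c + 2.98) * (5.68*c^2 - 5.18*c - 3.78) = 7.384*c^5 + 7.3524*c^4 - 43.3204*c^3 + 30.862*c^2 + 1.5736*c - 11.2644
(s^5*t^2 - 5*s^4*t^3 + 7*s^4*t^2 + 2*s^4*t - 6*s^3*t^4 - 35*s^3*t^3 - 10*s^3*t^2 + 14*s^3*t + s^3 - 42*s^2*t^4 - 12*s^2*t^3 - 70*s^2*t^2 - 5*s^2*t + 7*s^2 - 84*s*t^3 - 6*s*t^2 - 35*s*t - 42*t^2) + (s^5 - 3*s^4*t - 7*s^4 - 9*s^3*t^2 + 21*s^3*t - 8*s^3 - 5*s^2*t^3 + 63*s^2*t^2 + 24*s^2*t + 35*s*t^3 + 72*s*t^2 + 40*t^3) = s^5*t^2 + s^5 - 5*s^4*t^3 + 7*s^4*t^2 - s^4*t - 7*s^4 - 6*s^3*t^4 - 35*s^3*t^3 - 19*s^3*t^2 + 35*s^3*t - 7*s^3 - 42*s^2*t^4 - 17*s^2*t^3 - 7*s^2*t^2 + 19*s^2*t + 7*s^2 - 49*s*t^3 + 66*s*t^2 - 35*s*t + 40*t^3 - 42*t^2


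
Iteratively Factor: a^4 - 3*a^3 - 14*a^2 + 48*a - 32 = (a - 2)*(a^3 - a^2 - 16*a + 16) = (a - 4)*(a - 2)*(a^2 + 3*a - 4) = (a - 4)*(a - 2)*(a - 1)*(a + 4)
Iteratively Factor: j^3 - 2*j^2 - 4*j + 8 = (j - 2)*(j^2 - 4) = (j - 2)^2*(j + 2)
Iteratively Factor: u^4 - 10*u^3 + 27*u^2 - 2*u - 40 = (u - 5)*(u^3 - 5*u^2 + 2*u + 8) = (u - 5)*(u - 4)*(u^2 - u - 2) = (u - 5)*(u - 4)*(u + 1)*(u - 2)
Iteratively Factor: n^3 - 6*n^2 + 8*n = (n)*(n^2 - 6*n + 8) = n*(n - 2)*(n - 4)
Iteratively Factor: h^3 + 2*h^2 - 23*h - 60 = (h + 3)*(h^2 - h - 20) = (h + 3)*(h + 4)*(h - 5)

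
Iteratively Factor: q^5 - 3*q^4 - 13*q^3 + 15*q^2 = (q)*(q^4 - 3*q^3 - 13*q^2 + 15*q) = q*(q - 5)*(q^3 + 2*q^2 - 3*q) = q^2*(q - 5)*(q^2 + 2*q - 3) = q^2*(q - 5)*(q + 3)*(q - 1)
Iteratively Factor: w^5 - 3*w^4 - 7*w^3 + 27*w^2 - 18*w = (w + 3)*(w^4 - 6*w^3 + 11*w^2 - 6*w) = (w - 1)*(w + 3)*(w^3 - 5*w^2 + 6*w) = w*(w - 1)*(w + 3)*(w^2 - 5*w + 6) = w*(w - 2)*(w - 1)*(w + 3)*(w - 3)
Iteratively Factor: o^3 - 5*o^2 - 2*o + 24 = (o + 2)*(o^2 - 7*o + 12) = (o - 3)*(o + 2)*(o - 4)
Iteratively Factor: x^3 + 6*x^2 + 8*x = (x + 2)*(x^2 + 4*x) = x*(x + 2)*(x + 4)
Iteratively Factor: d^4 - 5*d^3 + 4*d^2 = (d - 4)*(d^3 - d^2) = d*(d - 4)*(d^2 - d) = d*(d - 4)*(d - 1)*(d)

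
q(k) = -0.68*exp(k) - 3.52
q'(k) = -0.68*exp(k)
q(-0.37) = -3.99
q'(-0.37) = -0.47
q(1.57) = -6.79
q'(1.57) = -3.27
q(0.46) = -4.60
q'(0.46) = -1.08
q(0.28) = -4.42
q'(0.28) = -0.90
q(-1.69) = -3.65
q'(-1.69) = -0.13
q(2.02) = -8.65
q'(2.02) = -5.13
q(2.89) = -15.76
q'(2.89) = -12.24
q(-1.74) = -3.64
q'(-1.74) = -0.12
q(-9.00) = -3.52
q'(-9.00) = 0.00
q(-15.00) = -3.52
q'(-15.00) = 0.00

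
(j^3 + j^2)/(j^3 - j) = j/(j - 1)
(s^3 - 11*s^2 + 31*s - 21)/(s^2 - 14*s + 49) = (s^2 - 4*s + 3)/(s - 7)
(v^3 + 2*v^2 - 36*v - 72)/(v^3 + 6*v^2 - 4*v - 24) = (v - 6)/(v - 2)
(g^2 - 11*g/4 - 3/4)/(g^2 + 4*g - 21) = (g + 1/4)/(g + 7)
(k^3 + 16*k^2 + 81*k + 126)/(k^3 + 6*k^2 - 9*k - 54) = (k + 7)/(k - 3)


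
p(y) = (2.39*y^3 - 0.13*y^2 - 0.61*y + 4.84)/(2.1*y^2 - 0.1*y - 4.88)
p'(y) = (0.1 - 4.2*y)*(2.39*y^3 - 0.13*y^2 - 0.61*y + 4.84)/(2.1*y^2 - 0.1*y - 4.88)^2 + (7.17*y^2 - 0.26*y - 0.61)/(2.1*y^2 - 0.1*y - 4.88) = (5.019*y^4 - 0.478*y^3 - 33.6956*y^2 - 19.0592*y + 3.4608)/(4.41*y^4 - 0.42*y^3 - 20.486*y^2 + 0.976*y + 23.8144)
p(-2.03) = -3.63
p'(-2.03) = -0.47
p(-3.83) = -4.90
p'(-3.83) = 1.00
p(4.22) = 5.59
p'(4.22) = 0.85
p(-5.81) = -6.98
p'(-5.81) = 1.08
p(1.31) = -6.53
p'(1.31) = -33.14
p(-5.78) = -6.95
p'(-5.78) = 1.08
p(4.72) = 6.04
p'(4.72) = 0.93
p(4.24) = 5.61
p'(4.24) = 0.86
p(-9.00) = -10.49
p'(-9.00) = 1.11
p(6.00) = 7.31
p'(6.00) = 1.03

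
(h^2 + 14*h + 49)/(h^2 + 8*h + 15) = (h^2 + 14*h + 49)/(h^2 + 8*h + 15)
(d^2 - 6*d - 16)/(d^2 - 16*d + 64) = (d + 2)/(d - 8)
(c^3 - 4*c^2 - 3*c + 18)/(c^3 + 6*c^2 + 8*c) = (c^2 - 6*c + 9)/(c*(c + 4))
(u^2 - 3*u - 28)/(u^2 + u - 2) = (u^2 - 3*u - 28)/(u^2 + u - 2)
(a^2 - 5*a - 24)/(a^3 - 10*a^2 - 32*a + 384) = (a + 3)/(a^2 - 2*a - 48)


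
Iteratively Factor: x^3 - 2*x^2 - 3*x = (x - 3)*(x^2 + x) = (x - 3)*(x + 1)*(x)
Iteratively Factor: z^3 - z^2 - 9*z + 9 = (z - 1)*(z^2 - 9) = (z - 3)*(z - 1)*(z + 3)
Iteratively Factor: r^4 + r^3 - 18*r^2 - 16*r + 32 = (r + 4)*(r^3 - 3*r^2 - 6*r + 8) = (r + 2)*(r + 4)*(r^2 - 5*r + 4) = (r - 4)*(r + 2)*(r + 4)*(r - 1)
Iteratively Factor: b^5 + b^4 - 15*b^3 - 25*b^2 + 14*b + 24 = (b + 3)*(b^4 - 2*b^3 - 9*b^2 + 2*b + 8) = (b - 1)*(b + 3)*(b^3 - b^2 - 10*b - 8) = (b - 4)*(b - 1)*(b + 3)*(b^2 + 3*b + 2) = (b - 4)*(b - 1)*(b + 2)*(b + 3)*(b + 1)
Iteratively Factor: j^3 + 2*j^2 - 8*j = (j)*(j^2 + 2*j - 8) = j*(j + 4)*(j - 2)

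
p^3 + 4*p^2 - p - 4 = (p - 1)*(p + 1)*(p + 4)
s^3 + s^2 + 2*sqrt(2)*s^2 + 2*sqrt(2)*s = s*(s + 1)*(s + 2*sqrt(2))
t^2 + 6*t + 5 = (t + 1)*(t + 5)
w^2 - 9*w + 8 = (w - 8)*(w - 1)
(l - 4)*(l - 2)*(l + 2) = l^3 - 4*l^2 - 4*l + 16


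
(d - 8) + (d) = 2*d - 8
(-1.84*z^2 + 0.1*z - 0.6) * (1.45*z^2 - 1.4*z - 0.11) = -2.668*z^4 + 2.721*z^3 - 0.8076*z^2 + 0.829*z + 0.066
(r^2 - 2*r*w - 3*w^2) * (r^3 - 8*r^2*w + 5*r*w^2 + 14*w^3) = r^5 - 10*r^4*w + 18*r^3*w^2 + 28*r^2*w^3 - 43*r*w^4 - 42*w^5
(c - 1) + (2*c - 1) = 3*c - 2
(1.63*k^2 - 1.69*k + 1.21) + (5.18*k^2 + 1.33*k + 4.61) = 6.81*k^2 - 0.36*k + 5.82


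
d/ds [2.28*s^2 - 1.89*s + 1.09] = 4.56*s - 1.89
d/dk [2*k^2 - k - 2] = 4*k - 1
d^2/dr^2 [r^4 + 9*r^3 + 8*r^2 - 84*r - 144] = 12*r^2 + 54*r + 16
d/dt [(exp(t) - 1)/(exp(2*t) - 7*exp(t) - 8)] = ((1 - exp(t))*(2*exp(t) - 7) + exp(2*t) - 7*exp(t) - 8)*exp(t)/(-exp(2*t) + 7*exp(t) + 8)^2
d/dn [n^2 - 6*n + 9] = 2*n - 6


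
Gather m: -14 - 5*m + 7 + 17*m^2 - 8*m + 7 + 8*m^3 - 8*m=8*m^3 + 17*m^2 - 21*m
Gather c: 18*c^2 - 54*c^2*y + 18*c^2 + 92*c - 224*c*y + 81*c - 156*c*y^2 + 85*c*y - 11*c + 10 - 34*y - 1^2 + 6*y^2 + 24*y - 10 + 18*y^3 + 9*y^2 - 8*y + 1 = c^2*(36 - 54*y) + c*(-156*y^2 - 139*y + 162) + 18*y^3 + 15*y^2 - 18*y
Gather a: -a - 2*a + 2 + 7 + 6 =15 - 3*a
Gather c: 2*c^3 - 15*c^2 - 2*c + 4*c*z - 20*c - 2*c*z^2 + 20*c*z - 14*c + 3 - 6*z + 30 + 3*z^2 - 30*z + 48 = 2*c^3 - 15*c^2 + c*(-2*z^2 + 24*z - 36) + 3*z^2 - 36*z + 81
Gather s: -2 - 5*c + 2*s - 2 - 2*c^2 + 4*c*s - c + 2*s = -2*c^2 - 6*c + s*(4*c + 4) - 4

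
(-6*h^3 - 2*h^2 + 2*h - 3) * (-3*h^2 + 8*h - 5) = 18*h^5 - 42*h^4 + 8*h^3 + 35*h^2 - 34*h + 15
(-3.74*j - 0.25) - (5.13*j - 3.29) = 3.04 - 8.87*j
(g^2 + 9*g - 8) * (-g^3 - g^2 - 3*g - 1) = -g^5 - 10*g^4 - 4*g^3 - 20*g^2 + 15*g + 8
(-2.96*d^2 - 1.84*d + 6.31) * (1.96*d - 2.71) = -5.8016*d^3 + 4.4152*d^2 + 17.354*d - 17.1001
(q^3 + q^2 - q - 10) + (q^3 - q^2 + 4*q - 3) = 2*q^3 + 3*q - 13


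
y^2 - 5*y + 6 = (y - 3)*(y - 2)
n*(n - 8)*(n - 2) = n^3 - 10*n^2 + 16*n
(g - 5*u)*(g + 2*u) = g^2 - 3*g*u - 10*u^2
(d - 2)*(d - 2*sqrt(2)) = d^2 - 2*sqrt(2)*d - 2*d + 4*sqrt(2)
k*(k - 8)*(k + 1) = k^3 - 7*k^2 - 8*k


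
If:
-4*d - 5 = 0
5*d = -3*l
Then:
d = -5/4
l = 25/12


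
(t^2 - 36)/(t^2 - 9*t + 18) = (t + 6)/(t - 3)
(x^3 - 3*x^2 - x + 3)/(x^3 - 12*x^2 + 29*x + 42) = (x^2 - 4*x + 3)/(x^2 - 13*x + 42)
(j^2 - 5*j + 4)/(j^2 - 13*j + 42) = (j^2 - 5*j + 4)/(j^2 - 13*j + 42)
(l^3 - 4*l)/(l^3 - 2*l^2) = (l + 2)/l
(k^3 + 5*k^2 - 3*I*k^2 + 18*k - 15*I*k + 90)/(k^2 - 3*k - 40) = (k^2 - 3*I*k + 18)/(k - 8)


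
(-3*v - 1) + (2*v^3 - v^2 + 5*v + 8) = 2*v^3 - v^2 + 2*v + 7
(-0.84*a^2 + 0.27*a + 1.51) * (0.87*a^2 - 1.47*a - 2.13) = -0.7308*a^4 + 1.4697*a^3 + 2.706*a^2 - 2.7948*a - 3.2163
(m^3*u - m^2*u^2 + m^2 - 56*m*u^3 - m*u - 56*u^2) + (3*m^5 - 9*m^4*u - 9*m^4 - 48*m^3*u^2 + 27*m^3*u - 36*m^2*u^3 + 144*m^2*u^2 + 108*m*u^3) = 3*m^5 - 9*m^4*u - 9*m^4 - 48*m^3*u^2 + 28*m^3*u - 36*m^2*u^3 + 143*m^2*u^2 + m^2 + 52*m*u^3 - m*u - 56*u^2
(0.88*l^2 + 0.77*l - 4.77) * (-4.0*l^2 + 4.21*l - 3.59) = -3.52*l^4 + 0.6248*l^3 + 19.1625*l^2 - 22.846*l + 17.1243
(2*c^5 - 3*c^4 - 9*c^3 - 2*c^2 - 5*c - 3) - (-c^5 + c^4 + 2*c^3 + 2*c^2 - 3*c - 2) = 3*c^5 - 4*c^4 - 11*c^3 - 4*c^2 - 2*c - 1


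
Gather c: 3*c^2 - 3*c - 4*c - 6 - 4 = 3*c^2 - 7*c - 10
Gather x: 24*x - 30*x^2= -30*x^2 + 24*x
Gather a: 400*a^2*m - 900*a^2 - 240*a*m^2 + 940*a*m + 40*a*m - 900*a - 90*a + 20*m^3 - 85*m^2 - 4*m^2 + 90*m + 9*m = a^2*(400*m - 900) + a*(-240*m^2 + 980*m - 990) + 20*m^3 - 89*m^2 + 99*m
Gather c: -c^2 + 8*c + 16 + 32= -c^2 + 8*c + 48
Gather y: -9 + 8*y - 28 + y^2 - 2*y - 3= y^2 + 6*y - 40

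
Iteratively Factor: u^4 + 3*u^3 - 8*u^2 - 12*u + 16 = (u + 4)*(u^3 - u^2 - 4*u + 4) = (u - 1)*(u + 4)*(u^2 - 4) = (u - 1)*(u + 2)*(u + 4)*(u - 2)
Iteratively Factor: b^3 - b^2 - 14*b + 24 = (b + 4)*(b^2 - 5*b + 6) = (b - 2)*(b + 4)*(b - 3)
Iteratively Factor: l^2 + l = (l + 1)*(l)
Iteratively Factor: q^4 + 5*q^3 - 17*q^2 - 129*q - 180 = (q + 3)*(q^3 + 2*q^2 - 23*q - 60) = (q - 5)*(q + 3)*(q^2 + 7*q + 12) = (q - 5)*(q + 3)*(q + 4)*(q + 3)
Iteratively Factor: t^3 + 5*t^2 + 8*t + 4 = (t + 1)*(t^2 + 4*t + 4) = (t + 1)*(t + 2)*(t + 2)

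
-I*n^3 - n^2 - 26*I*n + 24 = (n - 6*I)*(n + 4*I)*(-I*n + 1)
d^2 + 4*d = d*(d + 4)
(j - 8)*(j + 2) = j^2 - 6*j - 16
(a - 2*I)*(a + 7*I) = a^2 + 5*I*a + 14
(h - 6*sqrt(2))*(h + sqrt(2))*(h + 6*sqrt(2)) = h^3 + sqrt(2)*h^2 - 72*h - 72*sqrt(2)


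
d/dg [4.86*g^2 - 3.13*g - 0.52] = 9.72*g - 3.13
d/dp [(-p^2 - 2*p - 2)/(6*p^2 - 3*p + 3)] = (5*p^2 + 6*p - 4)/(3*(4*p^4 - 4*p^3 + 5*p^2 - 2*p + 1))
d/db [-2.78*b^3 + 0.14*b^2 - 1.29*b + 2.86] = -8.34*b^2 + 0.28*b - 1.29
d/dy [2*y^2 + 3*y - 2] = 4*y + 3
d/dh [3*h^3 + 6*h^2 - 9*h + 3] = 9*h^2 + 12*h - 9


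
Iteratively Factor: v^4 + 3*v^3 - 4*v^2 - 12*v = (v + 3)*(v^3 - 4*v) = v*(v + 3)*(v^2 - 4) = v*(v + 2)*(v + 3)*(v - 2)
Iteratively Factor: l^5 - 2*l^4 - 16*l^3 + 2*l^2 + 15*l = (l + 1)*(l^4 - 3*l^3 - 13*l^2 + 15*l) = (l - 5)*(l + 1)*(l^3 + 2*l^2 - 3*l) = (l - 5)*(l - 1)*(l + 1)*(l^2 + 3*l) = l*(l - 5)*(l - 1)*(l + 1)*(l + 3)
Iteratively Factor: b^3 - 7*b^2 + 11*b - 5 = (b - 1)*(b^2 - 6*b + 5) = (b - 5)*(b - 1)*(b - 1)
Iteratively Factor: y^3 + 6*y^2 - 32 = (y + 4)*(y^2 + 2*y - 8) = (y + 4)^2*(y - 2)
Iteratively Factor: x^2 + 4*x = (x + 4)*(x)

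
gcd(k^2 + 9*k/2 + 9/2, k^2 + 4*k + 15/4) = k + 3/2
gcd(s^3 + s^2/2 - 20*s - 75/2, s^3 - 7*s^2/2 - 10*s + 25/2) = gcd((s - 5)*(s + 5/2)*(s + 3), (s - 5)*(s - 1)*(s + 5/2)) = s^2 - 5*s/2 - 25/2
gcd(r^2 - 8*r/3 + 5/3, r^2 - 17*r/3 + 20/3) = r - 5/3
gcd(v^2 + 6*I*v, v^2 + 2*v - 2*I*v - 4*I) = 1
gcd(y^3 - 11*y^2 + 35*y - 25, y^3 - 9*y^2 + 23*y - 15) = y^2 - 6*y + 5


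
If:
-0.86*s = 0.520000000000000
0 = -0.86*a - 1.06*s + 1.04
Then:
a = 1.95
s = -0.60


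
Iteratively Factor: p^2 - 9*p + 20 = (p - 5)*(p - 4)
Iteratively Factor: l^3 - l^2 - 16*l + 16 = (l + 4)*(l^2 - 5*l + 4) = (l - 4)*(l + 4)*(l - 1)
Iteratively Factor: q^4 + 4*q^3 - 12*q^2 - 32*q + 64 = (q - 2)*(q^3 + 6*q^2 - 32) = (q - 2)*(q + 4)*(q^2 + 2*q - 8) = (q - 2)*(q + 4)^2*(q - 2)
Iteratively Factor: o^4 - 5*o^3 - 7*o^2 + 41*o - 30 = (o - 5)*(o^3 - 7*o + 6) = (o - 5)*(o + 3)*(o^2 - 3*o + 2) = (o - 5)*(o - 1)*(o + 3)*(o - 2)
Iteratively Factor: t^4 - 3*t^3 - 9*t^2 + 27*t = (t - 3)*(t^3 - 9*t) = t*(t - 3)*(t^2 - 9) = t*(t - 3)*(t + 3)*(t - 3)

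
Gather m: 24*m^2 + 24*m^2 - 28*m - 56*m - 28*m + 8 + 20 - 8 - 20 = 48*m^2 - 112*m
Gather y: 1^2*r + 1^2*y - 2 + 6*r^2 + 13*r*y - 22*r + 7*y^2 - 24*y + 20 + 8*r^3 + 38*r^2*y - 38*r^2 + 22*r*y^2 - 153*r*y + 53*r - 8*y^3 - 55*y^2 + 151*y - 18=8*r^3 - 32*r^2 + 32*r - 8*y^3 + y^2*(22*r - 48) + y*(38*r^2 - 140*r + 128)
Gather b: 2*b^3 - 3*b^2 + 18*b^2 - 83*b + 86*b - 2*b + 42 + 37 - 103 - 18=2*b^3 + 15*b^2 + b - 42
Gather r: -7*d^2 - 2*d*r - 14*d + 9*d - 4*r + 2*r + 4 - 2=-7*d^2 - 5*d + r*(-2*d - 2) + 2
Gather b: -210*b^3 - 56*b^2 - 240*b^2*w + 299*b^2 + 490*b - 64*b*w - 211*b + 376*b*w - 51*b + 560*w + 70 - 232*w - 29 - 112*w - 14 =-210*b^3 + b^2*(243 - 240*w) + b*(312*w + 228) + 216*w + 27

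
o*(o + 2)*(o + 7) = o^3 + 9*o^2 + 14*o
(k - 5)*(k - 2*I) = k^2 - 5*k - 2*I*k + 10*I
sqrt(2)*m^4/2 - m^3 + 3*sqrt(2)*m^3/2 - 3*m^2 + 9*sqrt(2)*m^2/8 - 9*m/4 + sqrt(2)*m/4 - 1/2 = (m/2 + 1)*(m + 1/2)*(m - sqrt(2))*(sqrt(2)*m + sqrt(2)/2)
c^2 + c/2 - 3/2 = (c - 1)*(c + 3/2)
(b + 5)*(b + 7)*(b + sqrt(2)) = b^3 + sqrt(2)*b^2 + 12*b^2 + 12*sqrt(2)*b + 35*b + 35*sqrt(2)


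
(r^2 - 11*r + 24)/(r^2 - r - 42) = (-r^2 + 11*r - 24)/(-r^2 + r + 42)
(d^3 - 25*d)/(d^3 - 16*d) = (d^2 - 25)/(d^2 - 16)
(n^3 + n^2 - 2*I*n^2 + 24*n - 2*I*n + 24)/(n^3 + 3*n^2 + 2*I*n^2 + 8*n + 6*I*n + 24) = (n^2 + n*(1 - 6*I) - 6*I)/(n^2 + n*(3 - 2*I) - 6*I)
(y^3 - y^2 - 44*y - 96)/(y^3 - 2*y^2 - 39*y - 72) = (y + 4)/(y + 3)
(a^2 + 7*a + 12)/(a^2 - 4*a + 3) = (a^2 + 7*a + 12)/(a^2 - 4*a + 3)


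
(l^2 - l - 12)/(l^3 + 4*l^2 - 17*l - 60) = 1/(l + 5)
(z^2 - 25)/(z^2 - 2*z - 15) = (z + 5)/(z + 3)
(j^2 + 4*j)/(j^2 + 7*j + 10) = j*(j + 4)/(j^2 + 7*j + 10)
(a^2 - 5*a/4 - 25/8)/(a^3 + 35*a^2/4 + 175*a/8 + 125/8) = (2*a - 5)/(2*a^2 + 15*a + 25)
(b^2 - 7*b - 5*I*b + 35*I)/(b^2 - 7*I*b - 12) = (-b^2 + 7*b + 5*I*b - 35*I)/(-b^2 + 7*I*b + 12)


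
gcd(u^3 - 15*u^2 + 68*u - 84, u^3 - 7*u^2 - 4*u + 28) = u^2 - 9*u + 14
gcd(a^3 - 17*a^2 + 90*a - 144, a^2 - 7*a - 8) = a - 8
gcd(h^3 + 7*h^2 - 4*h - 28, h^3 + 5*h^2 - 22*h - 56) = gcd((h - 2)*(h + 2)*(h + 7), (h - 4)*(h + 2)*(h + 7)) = h^2 + 9*h + 14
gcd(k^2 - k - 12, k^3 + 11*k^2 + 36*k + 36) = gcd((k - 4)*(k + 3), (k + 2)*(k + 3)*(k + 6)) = k + 3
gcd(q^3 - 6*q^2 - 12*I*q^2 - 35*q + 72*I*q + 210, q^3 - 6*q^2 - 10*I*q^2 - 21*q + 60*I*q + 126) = q^2 + q*(-6 - 7*I) + 42*I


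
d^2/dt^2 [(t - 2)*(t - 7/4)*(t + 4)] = 6*t + 1/2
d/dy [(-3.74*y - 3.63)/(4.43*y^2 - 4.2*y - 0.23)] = (16.5682*y^2 + 32.1618*y - 14.3858)/(19.6249*y^4 - 37.212*y^3 + 15.6022*y^2 + 1.932*y + 0.0529)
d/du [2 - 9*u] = -9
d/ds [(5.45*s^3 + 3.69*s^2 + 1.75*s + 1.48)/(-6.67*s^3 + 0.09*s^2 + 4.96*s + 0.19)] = (-1.4210854715202e-14*s^5 + 25.1028*s^4 + 77.409*s^3 + 50.8662*s^2 + 1.1358*s - 7.0083)/(44.4889*s^6 - 1.2006*s^5 - 66.1583*s^4 - 1.6418*s^3 + 24.6358*s^2 + 1.8848*s + 0.0361)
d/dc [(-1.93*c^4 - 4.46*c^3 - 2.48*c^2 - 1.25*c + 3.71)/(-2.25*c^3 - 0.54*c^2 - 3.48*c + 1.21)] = (4.3425*c^6 + 2.0844*c^5 + 16.9776*c^4 + 16.0754*c^3 + 16.8081*c^2 - 1.9948*c + 11.3983)/(5.0625*c^6 + 2.43*c^5 + 15.9516*c^4 - 1.6866*c^3 + 10.8036*c^2 - 8.4216*c + 1.4641)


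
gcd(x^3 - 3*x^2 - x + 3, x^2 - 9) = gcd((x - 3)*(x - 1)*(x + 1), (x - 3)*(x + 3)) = x - 3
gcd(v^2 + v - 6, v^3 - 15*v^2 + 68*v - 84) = v - 2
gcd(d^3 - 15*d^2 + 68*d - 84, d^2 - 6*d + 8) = d - 2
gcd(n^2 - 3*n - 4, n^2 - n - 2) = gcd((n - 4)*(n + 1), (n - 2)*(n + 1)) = n + 1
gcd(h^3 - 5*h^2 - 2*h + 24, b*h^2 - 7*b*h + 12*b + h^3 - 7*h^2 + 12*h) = h^2 - 7*h + 12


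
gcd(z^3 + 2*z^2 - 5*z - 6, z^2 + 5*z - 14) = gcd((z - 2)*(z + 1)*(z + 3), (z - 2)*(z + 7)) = z - 2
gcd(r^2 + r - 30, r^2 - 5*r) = r - 5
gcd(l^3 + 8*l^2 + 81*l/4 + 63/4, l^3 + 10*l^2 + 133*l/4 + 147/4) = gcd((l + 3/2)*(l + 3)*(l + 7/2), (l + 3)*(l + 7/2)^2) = l^2 + 13*l/2 + 21/2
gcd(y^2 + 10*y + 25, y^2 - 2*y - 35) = y + 5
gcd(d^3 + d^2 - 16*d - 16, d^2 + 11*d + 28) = d + 4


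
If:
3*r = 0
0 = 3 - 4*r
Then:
No Solution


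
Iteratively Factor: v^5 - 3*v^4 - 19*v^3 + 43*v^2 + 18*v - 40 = (v + 4)*(v^4 - 7*v^3 + 9*v^2 + 7*v - 10) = (v - 5)*(v + 4)*(v^3 - 2*v^2 - v + 2) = (v - 5)*(v + 1)*(v + 4)*(v^2 - 3*v + 2) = (v - 5)*(v - 2)*(v + 1)*(v + 4)*(v - 1)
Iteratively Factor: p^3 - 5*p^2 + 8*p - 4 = (p - 2)*(p^2 - 3*p + 2) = (p - 2)*(p - 1)*(p - 2)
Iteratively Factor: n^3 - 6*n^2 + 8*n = (n)*(n^2 - 6*n + 8) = n*(n - 4)*(n - 2)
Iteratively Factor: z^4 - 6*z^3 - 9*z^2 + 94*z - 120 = (z + 4)*(z^3 - 10*z^2 + 31*z - 30) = (z - 5)*(z + 4)*(z^2 - 5*z + 6) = (z - 5)*(z - 3)*(z + 4)*(z - 2)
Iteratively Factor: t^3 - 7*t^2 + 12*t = (t - 4)*(t^2 - 3*t) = t*(t - 4)*(t - 3)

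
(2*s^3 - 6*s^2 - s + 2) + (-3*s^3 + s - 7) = -s^3 - 6*s^2 - 5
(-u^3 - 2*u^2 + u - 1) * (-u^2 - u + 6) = u^5 + 3*u^4 - 5*u^3 - 12*u^2 + 7*u - 6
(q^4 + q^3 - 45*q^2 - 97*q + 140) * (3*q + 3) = 3*q^5 + 6*q^4 - 132*q^3 - 426*q^2 + 129*q + 420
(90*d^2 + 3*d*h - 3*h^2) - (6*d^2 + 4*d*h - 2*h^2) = 84*d^2 - d*h - h^2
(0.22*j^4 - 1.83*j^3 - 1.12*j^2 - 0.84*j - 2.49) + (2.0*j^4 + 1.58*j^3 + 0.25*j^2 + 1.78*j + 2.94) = 2.22*j^4 - 0.25*j^3 - 0.87*j^2 + 0.94*j + 0.45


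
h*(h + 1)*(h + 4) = h^3 + 5*h^2 + 4*h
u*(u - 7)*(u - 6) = u^3 - 13*u^2 + 42*u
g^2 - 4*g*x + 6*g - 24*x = (g + 6)*(g - 4*x)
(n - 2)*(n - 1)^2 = n^3 - 4*n^2 + 5*n - 2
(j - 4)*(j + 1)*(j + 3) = j^3 - 13*j - 12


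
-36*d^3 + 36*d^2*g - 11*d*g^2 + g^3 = (-6*d + g)*(-3*d + g)*(-2*d + g)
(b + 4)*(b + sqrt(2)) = b^2 + sqrt(2)*b + 4*b + 4*sqrt(2)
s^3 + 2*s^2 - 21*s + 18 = (s - 3)*(s - 1)*(s + 6)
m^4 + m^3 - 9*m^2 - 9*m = m*(m - 3)*(m + 1)*(m + 3)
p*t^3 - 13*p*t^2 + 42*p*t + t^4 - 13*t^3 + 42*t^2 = t*(p + t)*(t - 7)*(t - 6)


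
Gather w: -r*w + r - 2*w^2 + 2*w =r - 2*w^2 + w*(2 - r)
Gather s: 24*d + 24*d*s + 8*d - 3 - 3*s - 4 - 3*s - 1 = 32*d + s*(24*d - 6) - 8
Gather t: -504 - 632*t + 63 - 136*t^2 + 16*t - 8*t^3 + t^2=-8*t^3 - 135*t^2 - 616*t - 441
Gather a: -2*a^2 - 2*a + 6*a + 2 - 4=-2*a^2 + 4*a - 2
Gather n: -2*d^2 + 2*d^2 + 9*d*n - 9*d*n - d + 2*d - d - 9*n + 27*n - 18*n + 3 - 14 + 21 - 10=0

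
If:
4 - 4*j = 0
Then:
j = 1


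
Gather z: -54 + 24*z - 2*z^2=-2*z^2 + 24*z - 54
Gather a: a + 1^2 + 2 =a + 3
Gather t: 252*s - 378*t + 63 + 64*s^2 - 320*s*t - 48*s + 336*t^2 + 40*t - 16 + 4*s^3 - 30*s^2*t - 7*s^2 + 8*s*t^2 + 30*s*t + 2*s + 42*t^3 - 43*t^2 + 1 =4*s^3 + 57*s^2 + 206*s + 42*t^3 + t^2*(8*s + 293) + t*(-30*s^2 - 290*s - 338) + 48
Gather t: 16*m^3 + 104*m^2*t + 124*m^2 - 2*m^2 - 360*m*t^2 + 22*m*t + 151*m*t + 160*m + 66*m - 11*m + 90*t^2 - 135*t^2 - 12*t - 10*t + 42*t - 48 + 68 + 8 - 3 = 16*m^3 + 122*m^2 + 215*m + t^2*(-360*m - 45) + t*(104*m^2 + 173*m + 20) + 25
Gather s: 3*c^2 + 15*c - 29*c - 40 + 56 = 3*c^2 - 14*c + 16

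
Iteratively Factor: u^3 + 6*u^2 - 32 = (u + 4)*(u^2 + 2*u - 8) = (u + 4)^2*(u - 2)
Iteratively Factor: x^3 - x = (x + 1)*(x^2 - x) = x*(x + 1)*(x - 1)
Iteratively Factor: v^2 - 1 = (v - 1)*(v + 1)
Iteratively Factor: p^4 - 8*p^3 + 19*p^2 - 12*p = (p - 3)*(p^3 - 5*p^2 + 4*p) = (p - 3)*(p - 1)*(p^2 - 4*p) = p*(p - 3)*(p - 1)*(p - 4)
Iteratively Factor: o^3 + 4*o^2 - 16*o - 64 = (o + 4)*(o^2 - 16) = (o + 4)^2*(o - 4)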